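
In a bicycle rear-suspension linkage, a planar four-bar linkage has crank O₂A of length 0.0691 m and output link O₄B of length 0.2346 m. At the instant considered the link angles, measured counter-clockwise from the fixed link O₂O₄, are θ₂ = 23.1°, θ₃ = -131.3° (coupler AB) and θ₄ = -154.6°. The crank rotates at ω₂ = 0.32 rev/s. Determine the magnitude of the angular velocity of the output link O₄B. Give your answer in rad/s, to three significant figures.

ω₂ = 2.011 rad/s (from 0.32 rev/s).
Differentiating the loop-closure r₂e^{iθ₂}+r₃e^{iθ₃}=r₁+r₄e^{iθ₄} gives r₂ω₂e^{iθ₂}+r₃ω₃e^{iθ₃}=r₄ω₄e^{iθ₄}.
Eliminating the other unknown: ω₄ = r₂ω₂ sin(θ₂−θ₃) / [r₄ sin(θ₄−θ₃)].
Numerator sine = +0.43209; denominator sine = -0.39555.
Result = 0.0691·2.011·(+0.43209) / (0.2346·(-0.39555)) = -0.64692 rad/s; magnitude 0.64692 rad/s.

0.647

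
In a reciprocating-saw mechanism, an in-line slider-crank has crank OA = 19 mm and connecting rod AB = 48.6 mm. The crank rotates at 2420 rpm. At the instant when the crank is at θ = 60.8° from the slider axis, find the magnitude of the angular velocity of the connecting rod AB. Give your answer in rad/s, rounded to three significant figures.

51.4

ω = 253.4 rad/s (converted from 2420 rpm).
The rod makes angle φ with the slider axis where L sinφ = r sinθ; differentiating, L cosφ·φ̇ = r ω cosθ.
L cosφ = √(L² − r² sin²θ) = 0.045682 m.
|ω_rod| = r ω |cosθ| / √(L² − r² sin²θ) = 0.019·253.4·0.48786/0.045682 = 51.421 rad/s.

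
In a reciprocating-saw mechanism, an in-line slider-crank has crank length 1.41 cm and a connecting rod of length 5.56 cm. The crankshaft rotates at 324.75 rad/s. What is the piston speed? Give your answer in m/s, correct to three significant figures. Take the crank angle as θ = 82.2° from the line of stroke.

ω = 324.8 rad/s
For an in-line slider-crank, x = r cosθ + √(L² − r² sin²θ), so v = −rω sinθ·[1 + r cosθ/√(L² − r² sin²θ)].
With r = 0.0141 m, L = 0.0556 m, θ = 82.2°: √(L² − r² sin²θ) = 0.053816 m.
v = −0.0141·324.8·0.99075·[1 + 0.0141·0.13572/0.053816] = -4.6979 m/s.
|v| = 4.6979 m/s.

4.70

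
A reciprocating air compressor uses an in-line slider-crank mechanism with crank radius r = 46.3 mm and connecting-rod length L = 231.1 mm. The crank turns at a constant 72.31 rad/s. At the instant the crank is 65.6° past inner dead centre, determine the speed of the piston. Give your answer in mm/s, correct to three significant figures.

ω = 72.31 rad/s
For an in-line slider-crank, x = r cosθ + √(L² − r² sin²θ), so v = −rω sinθ·[1 + r cosθ/√(L² − r² sin²θ)].
With r = 0.0463 m, L = 0.2311 m, θ = 65.6°: √(L² − r² sin²θ) = 0.22722 m.
v = −0.0463·72.31·0.91068·[1 + 0.0463·0.41310/0.22722] = -3.3056 m/s.
|v| = 3.3056 m/s = 3305.6 mm/s.

3310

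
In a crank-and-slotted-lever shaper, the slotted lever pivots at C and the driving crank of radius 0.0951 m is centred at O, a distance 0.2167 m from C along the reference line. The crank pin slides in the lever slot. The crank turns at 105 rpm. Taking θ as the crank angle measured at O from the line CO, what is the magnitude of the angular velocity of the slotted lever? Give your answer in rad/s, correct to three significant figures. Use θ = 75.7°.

ω = 11 rad/s (from 105 rpm).
Crank pin A relative to C: A = (d + r cosθ, r sinθ); lever angle φ = atan2(r sinθ, d + r cosθ).
Differentiating tanφ: φ̇ = rω(d cosθ + r)/(d² + r² + 2dr cosθ).
d² + r² + 2dr cosθ = |CA|² = 0.0661833 m²;  d cosθ + r = +0.14862 m.
|ω_lever| = |0.0951·11·+0.14862| / 0.0661833 = 2.3482 rad/s.

2.35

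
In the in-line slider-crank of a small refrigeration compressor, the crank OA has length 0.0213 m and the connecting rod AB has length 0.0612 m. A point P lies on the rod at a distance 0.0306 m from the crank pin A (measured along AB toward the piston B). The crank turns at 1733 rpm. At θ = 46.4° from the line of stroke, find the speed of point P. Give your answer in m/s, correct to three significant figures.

ω = 181.5 rad/s.  Crank-pin speed |V_A| = rω = 3.8655 m/s, perpendicular to OA.
Rod angle: sinφ = −(r/L) sinθ ⇒ φ = -14.598°; ω_rod = −rω cosθ/√(L²−r²sin²θ) = -45.011 rad/s.
V_P = V_A + ω_rod × AP, with AP = 0.0306 m along the rod.
Components: V_Px = −rω sinθ − a·ω_rod·sinφ = -3.1464 m/s;  V_Py = rω cosθ + a·ω_rod·cosφ = +1.3329 m/s.
|V_P| = √(V_Px² + V_Py²) = 3.4171 m/s.

3.42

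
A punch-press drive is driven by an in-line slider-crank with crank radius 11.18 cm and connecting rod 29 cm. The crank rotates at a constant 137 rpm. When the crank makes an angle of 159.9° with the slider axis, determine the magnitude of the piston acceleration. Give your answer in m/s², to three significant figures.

14.6

ω = 2π·137/60 = 14.35 rad/s
x(θ) = r cosθ + √(L² − r² sin²θ); with ω constant, a = ω²·d²x/dθ².
d²x/dθ² = −r cosθ − r²(cos2θ)/√u − r⁴ sin²2θ/(4u^{3/2}),  u = L² − r² sin²θ = 0.0826238 m².
Substituting r = 0.1118 m, L = 0.29 m, θ = 159.9°: d²x/dθ² = +0.071093 m.
a = ω²·d²x/dθ² = (14.35)²·(+0.071093) = +14.633 m/s²;  |a| = 14.633 m/s².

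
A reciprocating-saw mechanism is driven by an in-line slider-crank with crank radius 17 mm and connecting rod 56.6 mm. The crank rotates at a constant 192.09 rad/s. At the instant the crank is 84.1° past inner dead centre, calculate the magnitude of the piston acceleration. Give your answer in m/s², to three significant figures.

129

ω = 192.1 rad/s
x(θ) = r cosθ + √(L² − r² sin²θ); with ω constant, a = ω²·d²x/dθ².
d²x/dθ² = −r cosθ − r²(cos2θ)/√u − r⁴ sin²2θ/(4u^{3/2}),  u = L² − r² sin²θ = 0.00291761 m².
Substituting r = 0.017 m, L = 0.0566 m, θ = 84.1°: d²x/dθ² = +0.0034843 m.
a = ω²·d²x/dθ² = (192.1)²·(+0.0034843) = +128.57 m/s²;  |a| = 128.57 m/s².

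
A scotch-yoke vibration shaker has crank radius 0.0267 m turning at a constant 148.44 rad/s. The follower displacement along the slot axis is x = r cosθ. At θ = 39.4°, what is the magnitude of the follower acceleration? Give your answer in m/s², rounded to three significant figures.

455

ω = 148.4 rad/s
x = r cosθ ⇒ ẍ = −rω² cosθ (ω constant).
|a| = rω²|cosθ| = 0.0267·(148.4)²·|cos 39.4°| = 454.61 m/s².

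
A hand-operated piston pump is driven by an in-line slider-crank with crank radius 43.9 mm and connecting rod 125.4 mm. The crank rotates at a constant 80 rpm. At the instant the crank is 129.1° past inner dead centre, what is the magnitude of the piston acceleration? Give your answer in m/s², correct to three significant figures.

2.14

ω = 2π·80/60 = 8.378 rad/s
x(θ) = r cosθ + √(L² − r² sin²θ); with ω constant, a = ω²·d²x/dθ².
d²x/dθ² = −r cosθ − r²(cos2θ)/√u − r⁴ sin²2θ/(4u^{3/2}),  u = L² − r² sin²θ = 0.0145645 m².
Substituting r = 0.0439 m, L = 0.1254 m, θ = 129.1°: d²x/dθ² = +0.030446 m.
a = ω²·d²x/dθ² = (8.378)²·(+0.030446) = +2.1368 m/s²;  |a| = 2.1368 m/s².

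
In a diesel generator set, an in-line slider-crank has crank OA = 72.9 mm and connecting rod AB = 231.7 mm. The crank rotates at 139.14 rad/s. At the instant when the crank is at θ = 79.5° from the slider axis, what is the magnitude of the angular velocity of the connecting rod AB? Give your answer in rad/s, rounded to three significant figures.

8.39

ω = 139.1 rad/s
The rod makes angle φ with the slider axis where L sinφ = r sinθ; differentiating, L cosφ·φ̇ = r ω cosθ.
L cosφ = √(L² − r² sin²θ) = 0.22033 m.
|ω_rod| = r ω |cosθ| / √(L² − r² sin²θ) = 0.0729·139.1·0.18224/0.22033 = 8.3894 rad/s.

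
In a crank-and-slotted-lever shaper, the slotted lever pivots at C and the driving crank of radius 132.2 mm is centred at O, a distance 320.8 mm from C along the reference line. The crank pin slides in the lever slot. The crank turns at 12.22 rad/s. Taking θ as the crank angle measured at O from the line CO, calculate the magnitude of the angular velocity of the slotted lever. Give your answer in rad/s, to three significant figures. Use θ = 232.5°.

ω = 12.22 rad/s
Crank pin A relative to C: A = (d + r cosθ, r sinθ); lever angle φ = atan2(r sinθ, d + r cosθ).
Differentiating tanφ: φ̇ = rω(d cosθ + r)/(d² + r² + 2dr cosθ).
d² + r² + 2dr cosθ = |CA|² = 0.0687546 m²;  d cosθ + r = -0.063091 m.
|ω_lever| = |0.1322·12.22·-0.063091| / 0.0687546 = 1.4824 rad/s.

1.48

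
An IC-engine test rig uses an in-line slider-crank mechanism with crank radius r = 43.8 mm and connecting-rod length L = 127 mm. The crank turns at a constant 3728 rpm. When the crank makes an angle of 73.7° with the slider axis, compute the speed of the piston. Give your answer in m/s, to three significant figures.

18.1

ω = 2π·3728/60 = 390.4 rad/s
For an in-line slider-crank, x = r cosθ + √(L² − r² sin²θ), so v = −rω sinθ·[1 + r cosθ/√(L² − r² sin²θ)].
With r = 0.0438 m, L = 0.127 m, θ = 73.7°: √(L² − r² sin²θ) = 0.11984 m.
v = −0.0438·390.4·0.95981·[1 + 0.0438·0.28067/0.11984] = -18.096 m/s.
|v| = 18.096 m/s.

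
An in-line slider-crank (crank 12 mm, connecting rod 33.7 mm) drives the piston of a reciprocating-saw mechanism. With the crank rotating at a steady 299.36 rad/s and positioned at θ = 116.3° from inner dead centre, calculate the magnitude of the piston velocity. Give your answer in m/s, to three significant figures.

ω = 299.4 rad/s
For an in-line slider-crank, x = r cosθ + √(L² − r² sin²θ), so v = −rω sinθ·[1 + r cosθ/√(L² − r² sin²θ)].
With r = 0.012 m, L = 0.0337 m, θ = 116.3°: √(L² − r² sin²θ) = 0.031937 m.
v = −0.012·299.4·0.89649·[1 + 0.012·-0.44307/0.031937] = -2.6843 m/s.
|v| = 2.6843 m/s.

2.68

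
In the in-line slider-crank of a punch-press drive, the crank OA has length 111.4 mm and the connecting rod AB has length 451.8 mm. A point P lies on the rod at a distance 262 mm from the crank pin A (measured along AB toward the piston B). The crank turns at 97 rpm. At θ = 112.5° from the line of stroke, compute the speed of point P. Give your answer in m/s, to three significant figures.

1.00

ω = 10.16 rad/s.  Crank-pin speed |V_A| = rω = 1.1316 m/s, perpendicular to OA.
Rod angle: sinφ = −(r/L) sinθ ⇒ φ = -13.168°; ω_rod = −rω cosθ/√(L²−r²sin²θ) = +0.98435 rad/s.
V_P = V_A + ω_rod × AP, with AP = 0.262 m along the rod.
Components: V_Px = −rω sinθ − a·ω_rod·sinφ = -0.98669 m/s;  V_Py = rω cosθ + a·ω_rod·cosφ = -0.18192 m/s.
|V_P| = √(V_Px² + V_Py²) = 1.0033 m/s.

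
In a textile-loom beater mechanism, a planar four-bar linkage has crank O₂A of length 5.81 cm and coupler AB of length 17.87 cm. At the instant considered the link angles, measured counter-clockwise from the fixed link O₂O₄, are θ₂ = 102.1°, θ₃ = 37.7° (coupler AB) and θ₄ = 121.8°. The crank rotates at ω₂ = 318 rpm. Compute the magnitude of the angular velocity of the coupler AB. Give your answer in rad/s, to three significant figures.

3.67

ω₂ = 33.3 rad/s (from 318 rpm).
Differentiating the loop-closure r₂e^{iθ₂}+r₃e^{iθ₃}=r₁+r₄e^{iθ₄} gives r₂ω₂e^{iθ₂}+r₃ω₃e^{iθ₃}=r₄ω₄e^{iθ₄}.
Eliminating the other unknown: ω₃ = r₂ω₂ sin(θ₄−θ₂) / [r₃ sin(θ₃−θ₄)].
Numerator sine = +0.33710; denominator sine = -0.99470.
Result = 0.0581·33.3·(+0.33710) / (0.1787·(-0.99470)) = -3.6692 rad/s; magnitude 3.6692 rad/s.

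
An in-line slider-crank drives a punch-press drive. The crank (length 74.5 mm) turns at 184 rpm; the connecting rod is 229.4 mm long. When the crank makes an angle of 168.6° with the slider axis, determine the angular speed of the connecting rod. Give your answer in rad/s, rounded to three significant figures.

6.15

ω = 19.27 rad/s (converted from 184 rpm).
The rod makes angle φ with the slider axis where L sinφ = r sinθ; differentiating, L cosφ·φ̇ = r ω cosθ.
L cosφ = √(L² − r² sin²θ) = 0.22893 m.
|ω_rod| = r ω |cosθ| / √(L² − r² sin²θ) = 0.0745·19.27·0.98027/0.22893 = 6.1468 rad/s.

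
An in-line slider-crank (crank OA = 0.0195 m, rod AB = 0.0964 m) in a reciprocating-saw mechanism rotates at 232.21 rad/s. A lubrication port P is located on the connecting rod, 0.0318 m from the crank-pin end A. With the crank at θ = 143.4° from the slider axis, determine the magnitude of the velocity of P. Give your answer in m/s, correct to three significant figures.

3.53

ω = 232.2 rad/s.  Crank-pin speed |V_A| = rω = 4.5281 m/s, perpendicular to OA.
Rod angle: sinφ = −(r/L) sinθ ⇒ φ = -6.927°; ω_rod = −rω cosθ/√(L²−r²sin²θ) = +37.987 rad/s.
V_P = V_A + ω_rod × AP, with AP = 0.0318 m along the rod.
Components: V_Px = −rω sinθ − a·ω_rod·sinφ = -2.5541 m/s;  V_Py = rω cosθ + a·ω_rod·cosφ = -2.4361 m/s.
|V_P| = √(V_Px² + V_Py²) = 3.5295 m/s.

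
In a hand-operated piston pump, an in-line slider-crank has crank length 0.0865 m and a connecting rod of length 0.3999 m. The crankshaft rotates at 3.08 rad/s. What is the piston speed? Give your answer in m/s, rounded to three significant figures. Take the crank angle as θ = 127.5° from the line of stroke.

ω = 3.08 rad/s
For an in-line slider-crank, x = r cosθ + √(L² − r² sin²θ), so v = −rω sinθ·[1 + r cosθ/√(L² − r² sin²θ)].
With r = 0.0865 m, L = 0.3999 m, θ = 127.5°: √(L² − r² sin²θ) = 0.39397 m.
v = −0.0865·3.08·0.79335·[1 + 0.0865·-0.60876/0.39397] = -0.18311 m/s.
|v| = 0.18311 m/s.

0.183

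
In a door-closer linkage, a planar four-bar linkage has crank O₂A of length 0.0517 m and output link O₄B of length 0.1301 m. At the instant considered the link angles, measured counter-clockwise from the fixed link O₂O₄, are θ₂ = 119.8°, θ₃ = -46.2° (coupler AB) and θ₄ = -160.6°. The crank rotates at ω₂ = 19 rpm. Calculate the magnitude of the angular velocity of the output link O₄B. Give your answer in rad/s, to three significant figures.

ω₂ = 1.99 rad/s (from 19 rpm).
Differentiating the loop-closure r₂e^{iθ₂}+r₃e^{iθ₃}=r₁+r₄e^{iθ₄} gives r₂ω₂e^{iθ₂}+r₃ω₃e^{iθ₃}=r₄ω₄e^{iθ₄}.
Eliminating the other unknown: ω₄ = r₂ω₂ sin(θ₂−θ₃) / [r₄ sin(θ₄−θ₃)].
Numerator sine = +0.24192; denominator sine = -0.91068.
Result = 0.0517·1.99·(+0.24192) / (0.1301·(-0.91068)) = -0.21004 rad/s; magnitude 0.21004 rad/s.

0.210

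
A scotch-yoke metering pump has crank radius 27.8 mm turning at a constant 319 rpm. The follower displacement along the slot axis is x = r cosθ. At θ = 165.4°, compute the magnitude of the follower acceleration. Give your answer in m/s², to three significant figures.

30.0

ω = 33.41 rad/s (from 319 rpm).
x = r cosθ ⇒ ẍ = −rω² cosθ (ω constant).
|a| = rω²|cosθ| = 0.0278·(33.41)²·|cos 165.4°| = 30.021 m/s².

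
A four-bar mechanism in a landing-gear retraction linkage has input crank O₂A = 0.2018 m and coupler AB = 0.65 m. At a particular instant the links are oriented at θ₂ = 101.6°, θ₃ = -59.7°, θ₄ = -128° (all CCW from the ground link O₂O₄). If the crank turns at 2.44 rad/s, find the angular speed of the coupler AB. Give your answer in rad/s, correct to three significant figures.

0.621

ω₂ = 2.44 rad/s
Differentiating the loop-closure r₂e^{iθ₂}+r₃e^{iθ₃}=r₁+r₄e^{iθ₄} gives r₂ω₂e^{iθ₂}+r₃ω₃e^{iθ₃}=r₄ω₄e^{iθ₄}.
Eliminating the other unknown: ω₃ = r₂ω₂ sin(θ₄−θ₂) / [r₃ sin(θ₃−θ₄)].
Numerator sine = +0.76154; denominator sine = +0.92913.
Result = 0.2018·2.44·(+0.76154) / (0.65·(+0.92913)) = +0.62089 rad/s; magnitude 0.62089 rad/s.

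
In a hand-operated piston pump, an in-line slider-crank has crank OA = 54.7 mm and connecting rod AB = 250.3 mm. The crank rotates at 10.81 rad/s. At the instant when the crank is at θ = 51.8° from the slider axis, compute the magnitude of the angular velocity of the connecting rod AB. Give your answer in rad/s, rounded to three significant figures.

1.48

ω = 10.81 rad/s
The rod makes angle φ with the slider axis where L sinφ = r sinθ; differentiating, L cosφ·φ̇ = r ω cosθ.
L cosφ = √(L² − r² sin²θ) = 0.24658 m.
|ω_rod| = r ω |cosθ| / √(L² − r² sin²θ) = 0.0547·10.81·0.61841/0.24658 = 1.483 rad/s.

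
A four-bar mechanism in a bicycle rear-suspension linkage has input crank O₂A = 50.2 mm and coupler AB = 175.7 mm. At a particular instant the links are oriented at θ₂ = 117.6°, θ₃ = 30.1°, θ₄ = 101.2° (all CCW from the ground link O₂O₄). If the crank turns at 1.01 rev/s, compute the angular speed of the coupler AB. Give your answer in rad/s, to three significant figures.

ω₂ = 6.346 rad/s (from 1.01 rev/s).
Differentiating the loop-closure r₂e^{iθ₂}+r₃e^{iθ₃}=r₁+r₄e^{iθ₄} gives r₂ω₂e^{iθ₂}+r₃ω₃e^{iθ₃}=r₄ω₄e^{iθ₄}.
Eliminating the other unknown: ω₃ = r₂ω₂ sin(θ₄−θ₂) / [r₃ sin(θ₃−θ₄)].
Numerator sine = -0.28234; denominator sine = -0.94609.
Result = 0.0502·6.346·(-0.28234) / (0.1757·(-0.94609)) = +0.5411 rad/s; magnitude 0.5411 rad/s.

0.541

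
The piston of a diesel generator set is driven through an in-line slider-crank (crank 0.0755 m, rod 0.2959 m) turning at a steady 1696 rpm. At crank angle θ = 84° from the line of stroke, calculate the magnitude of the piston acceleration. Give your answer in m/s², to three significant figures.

ω = 2π·1696/60 = 177.6 rad/s
x(θ) = r cosθ + √(L² − r² sin²θ); with ω constant, a = ω²·d²x/dθ².
d²x/dθ² = −r cosθ − r²(cos2θ)/√u − r⁴ sin²2θ/(4u^{3/2}),  u = L² − r² sin²θ = 0.0819188 m².
Substituting r = 0.0755 m, L = 0.2959 m, θ = 84°: d²x/dθ² = +0.011574 m.
a = ω²·d²x/dθ² = (177.6)²·(+0.011574) = +365.08 m/s²;  |a| = 365.08 m/s².

365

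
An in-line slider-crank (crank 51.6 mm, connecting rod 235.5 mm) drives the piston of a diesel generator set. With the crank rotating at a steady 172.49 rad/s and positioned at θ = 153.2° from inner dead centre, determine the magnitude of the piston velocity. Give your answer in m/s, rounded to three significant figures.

ω = 172.5 rad/s
For an in-line slider-crank, x = r cosθ + √(L² − r² sin²θ), so v = −rω sinθ·[1 + r cosθ/√(L² − r² sin²θ)].
With r = 0.0516 m, L = 0.2355 m, θ = 153.2°: √(L² − r² sin²θ) = 0.23435 m.
v = −0.0516·172.5·0.45088·[1 + 0.0516·-0.89259/0.23435] = -3.2243 m/s.
|v| = 3.2243 m/s.

3.22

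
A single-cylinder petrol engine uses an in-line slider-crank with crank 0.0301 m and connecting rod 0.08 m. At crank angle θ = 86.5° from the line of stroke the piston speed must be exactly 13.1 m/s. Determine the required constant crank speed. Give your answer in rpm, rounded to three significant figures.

For an in-line slider-crank, |v_piston| = rω|sinθ|·[1 + r cosθ/√(L² − r² sin²θ)].
With r = 0.0301 m, L = 0.08 m, θ = 86.5°: the bracketed kinematic factor |dx/dθ| = 0.030788 m.
ω = v/|dx/dθ| = 13.1/0.030788 = 425.48 rad/s.
N = 60ω/(2π) = 4063.1 rpm.

4060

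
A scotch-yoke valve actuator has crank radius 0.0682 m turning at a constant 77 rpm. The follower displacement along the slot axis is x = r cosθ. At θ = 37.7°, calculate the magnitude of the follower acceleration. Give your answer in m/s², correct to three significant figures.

3.51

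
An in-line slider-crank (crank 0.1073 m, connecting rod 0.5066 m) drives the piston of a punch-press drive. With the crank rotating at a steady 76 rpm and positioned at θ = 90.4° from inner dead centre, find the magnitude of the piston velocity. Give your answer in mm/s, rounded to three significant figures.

853

ω = 2π·76/60 = 7.959 rad/s
For an in-line slider-crank, x = r cosθ + √(L² − r² sin²θ), so v = −rω sinθ·[1 + r cosθ/√(L² − r² sin²θ)].
With r = 0.1073 m, L = 0.5066 m, θ = 90.4°: √(L² − r² sin²θ) = 0.49511 m.
v = −0.1073·7.959·0.99998·[1 + 0.1073·-0.00698/0.49511] = -0.85266 m/s.
|v| = 0.85266 m/s = 852.66 mm/s.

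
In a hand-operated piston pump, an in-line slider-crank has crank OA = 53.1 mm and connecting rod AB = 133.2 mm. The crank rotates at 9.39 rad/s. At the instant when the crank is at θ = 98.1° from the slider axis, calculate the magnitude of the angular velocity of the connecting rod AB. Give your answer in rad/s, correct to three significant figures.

0.574

ω = 9.39 rad/s
The rod makes angle φ with the slider axis where L sinφ = r sinθ; differentiating, L cosφ·φ̇ = r ω cosθ.
L cosφ = √(L² − r² sin²θ) = 0.12239 m.
|ω_rod| = r ω |cosθ| / √(L² − r² sin²θ) = 0.0531·9.39·0.14090/0.12239 = 0.57404 rad/s.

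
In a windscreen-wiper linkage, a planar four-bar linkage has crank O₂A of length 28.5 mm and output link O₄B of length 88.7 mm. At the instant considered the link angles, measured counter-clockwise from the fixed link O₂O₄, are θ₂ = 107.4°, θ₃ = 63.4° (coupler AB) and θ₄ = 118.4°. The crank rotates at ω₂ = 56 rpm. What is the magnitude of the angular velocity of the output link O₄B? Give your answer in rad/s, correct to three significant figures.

ω₂ = 5.864 rad/s (from 56 rpm).
Differentiating the loop-closure r₂e^{iθ₂}+r₃e^{iθ₃}=r₁+r₄e^{iθ₄} gives r₂ω₂e^{iθ₂}+r₃ω₃e^{iθ₃}=r₄ω₄e^{iθ₄}.
Eliminating the other unknown: ω₄ = r₂ω₂ sin(θ₂−θ₃) / [r₄ sin(θ₄−θ₃)].
Numerator sine = +0.69466; denominator sine = +0.81915.
Result = 0.0285·5.864·(+0.69466) / (0.0887·(+0.81915)) = +1.5979 rad/s; magnitude 1.5979 rad/s.

1.60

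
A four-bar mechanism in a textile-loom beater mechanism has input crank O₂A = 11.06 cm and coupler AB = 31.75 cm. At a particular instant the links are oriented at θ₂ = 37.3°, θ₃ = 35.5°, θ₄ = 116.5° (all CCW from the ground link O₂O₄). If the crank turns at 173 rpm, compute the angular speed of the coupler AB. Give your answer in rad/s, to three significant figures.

6.28

ω₂ = 18.12 rad/s (from 173 rpm).
Differentiating the loop-closure r₂e^{iθ₂}+r₃e^{iθ₃}=r₁+r₄e^{iθ₄} gives r₂ω₂e^{iθ₂}+r₃ω₃e^{iθ₃}=r₄ω₄e^{iθ₄}.
Eliminating the other unknown: ω₃ = r₂ω₂ sin(θ₄−θ₂) / [r₃ sin(θ₃−θ₄)].
Numerator sine = +0.98229; denominator sine = -0.98769.
Result = 0.1106·18.12·(+0.98229) / (0.3175·(-0.98769)) = -6.2763 rad/s; magnitude 6.2763 rad/s.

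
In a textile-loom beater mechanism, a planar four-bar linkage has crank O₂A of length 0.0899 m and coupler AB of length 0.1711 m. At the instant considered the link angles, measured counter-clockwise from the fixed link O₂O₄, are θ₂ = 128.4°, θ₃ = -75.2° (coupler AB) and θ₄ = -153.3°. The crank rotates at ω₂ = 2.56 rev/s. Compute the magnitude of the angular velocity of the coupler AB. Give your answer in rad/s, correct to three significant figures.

ω₂ = 16.08 rad/s (from 2.56 rev/s).
Differentiating the loop-closure r₂e^{iθ₂}+r₃e^{iθ₃}=r₁+r₄e^{iθ₄} gives r₂ω₂e^{iθ₂}+r₃ω₃e^{iθ₃}=r₄ω₄e^{iθ₄}.
Eliminating the other unknown: ω₃ = r₂ω₂ sin(θ₄−θ₂) / [r₃ sin(θ₃−θ₄)].
Numerator sine = +0.97922; denominator sine = +0.97851.
Result = 0.0899·16.08·(+0.97922) / (0.1711·(+0.97851)) = +8.4576 rad/s; magnitude 8.4576 rad/s.

8.46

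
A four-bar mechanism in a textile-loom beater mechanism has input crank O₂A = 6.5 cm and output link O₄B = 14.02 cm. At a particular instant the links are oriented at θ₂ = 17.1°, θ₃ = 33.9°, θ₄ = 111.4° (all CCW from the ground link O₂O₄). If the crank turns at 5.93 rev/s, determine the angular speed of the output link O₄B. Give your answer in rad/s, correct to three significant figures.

5.11

ω₂ = 37.26 rad/s (from 5.93 rev/s).
Differentiating the loop-closure r₂e^{iθ₂}+r₃e^{iθ₃}=r₁+r₄e^{iθ₄} gives r₂ω₂e^{iθ₂}+r₃ω₃e^{iθ₃}=r₄ω₄e^{iθ₄}.
Eliminating the other unknown: ω₄ = r₂ω₂ sin(θ₂−θ₃) / [r₄ sin(θ₄−θ₃)].
Numerator sine = -0.28903; denominator sine = +0.97630.
Result = 0.065·37.26·(-0.28903) / (0.1402·(+0.97630)) = -5.114 rad/s; magnitude 5.114 rad/s.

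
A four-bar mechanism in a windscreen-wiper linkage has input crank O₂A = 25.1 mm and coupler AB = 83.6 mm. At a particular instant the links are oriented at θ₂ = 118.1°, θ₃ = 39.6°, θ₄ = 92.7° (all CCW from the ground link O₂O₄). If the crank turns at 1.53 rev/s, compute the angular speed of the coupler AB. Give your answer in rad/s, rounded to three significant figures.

1.55

ω₂ = 9.613 rad/s (from 1.53 rev/s).
Differentiating the loop-closure r₂e^{iθ₂}+r₃e^{iθ₃}=r₁+r₄e^{iθ₄} gives r₂ω₂e^{iθ₂}+r₃ω₃e^{iθ₃}=r₄ω₄e^{iθ₄}.
Eliminating the other unknown: ω₃ = r₂ω₂ sin(θ₄−θ₂) / [r₃ sin(θ₃−θ₄)].
Numerator sine = -0.42894; denominator sine = -0.79968.
Result = 0.0251·9.613·(-0.42894) / (0.0836·(-0.79968)) = +1.5481 rad/s; magnitude 1.5481 rad/s.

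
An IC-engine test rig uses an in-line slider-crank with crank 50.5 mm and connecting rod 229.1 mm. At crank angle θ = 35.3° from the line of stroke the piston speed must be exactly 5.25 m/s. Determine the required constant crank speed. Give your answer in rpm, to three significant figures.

1450

For an in-line slider-crank, |v_piston| = rω|sinθ|·[1 + r cosθ/√(L² − r² sin²θ)].
With r = 0.0505 m, L = 0.2291 m, θ = 35.3°: the bracketed kinematic factor |dx/dθ| = 0.034475 m.
ω = v/|dx/dθ| = 5.25/0.034475 = 152.29 rad/s.
N = 60ω/(2π) = 1454.2 rpm.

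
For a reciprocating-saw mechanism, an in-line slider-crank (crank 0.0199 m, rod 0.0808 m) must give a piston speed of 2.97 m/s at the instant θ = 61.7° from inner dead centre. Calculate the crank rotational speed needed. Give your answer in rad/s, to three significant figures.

For an in-line slider-crank, |v_piston| = rω|sinθ|·[1 + r cosθ/√(L² − r² sin²θ)].
With r = 0.0199 m, L = 0.0808 m, θ = 61.7°: the bracketed kinematic factor |dx/dθ| = 0.019617 m.
ω = v/|dx/dθ| = 2.97/0.019617 = 151.4 rad/s.

151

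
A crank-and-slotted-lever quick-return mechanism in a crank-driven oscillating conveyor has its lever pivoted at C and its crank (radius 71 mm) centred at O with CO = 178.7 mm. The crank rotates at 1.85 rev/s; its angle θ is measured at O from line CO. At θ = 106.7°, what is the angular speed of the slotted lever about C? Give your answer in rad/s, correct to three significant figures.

ω = 11.62 rad/s (from 1.85 rev/s).
Crank pin A relative to C: A = (d + r cosθ, r sinθ); lever angle φ = atan2(r sinθ, d + r cosθ).
Differentiating tanφ: φ̇ = rω(d cosθ + r)/(d² + r² + 2dr cosθ).
d² + r² + 2dr cosθ = |CA|² = 0.0296828 m²;  d cosθ + r = +0.019649 m.
|ω_lever| = |0.071·11.62·+0.019649| / 0.0296828 = 0.54631 rad/s.

0.546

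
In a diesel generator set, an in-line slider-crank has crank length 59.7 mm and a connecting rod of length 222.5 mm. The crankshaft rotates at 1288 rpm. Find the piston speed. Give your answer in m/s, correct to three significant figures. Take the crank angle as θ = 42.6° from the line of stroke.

6.55

ω = 2π·1288/60 = 134.9 rad/s
For an in-line slider-crank, x = r cosθ + √(L² − r² sin²θ), so v = −rω sinθ·[1 + r cosθ/√(L² − r² sin²θ)].
With r = 0.0597 m, L = 0.2225 m, θ = 42.6°: √(L² − r² sin²θ) = 0.2188 m.
v = −0.0597·134.9·0.67688·[1 + 0.0597·0.73610/0.2188] = -6.5451 m/s.
|v| = 6.5451 m/s.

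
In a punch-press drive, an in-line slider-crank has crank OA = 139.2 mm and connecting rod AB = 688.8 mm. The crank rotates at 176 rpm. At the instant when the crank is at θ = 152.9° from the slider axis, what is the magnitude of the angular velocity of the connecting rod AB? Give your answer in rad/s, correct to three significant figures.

3.33

ω = 18.43 rad/s (converted from 176 rpm).
The rod makes angle φ with the slider axis where L sinφ = r sinθ; differentiating, L cosφ·φ̇ = r ω cosθ.
L cosφ = √(L² − r² sin²θ) = 0.68587 m.
|ω_rod| = r ω |cosθ| / √(L² − r² sin²θ) = 0.1392·18.43·0.89021/0.68587 = 3.3299 rad/s.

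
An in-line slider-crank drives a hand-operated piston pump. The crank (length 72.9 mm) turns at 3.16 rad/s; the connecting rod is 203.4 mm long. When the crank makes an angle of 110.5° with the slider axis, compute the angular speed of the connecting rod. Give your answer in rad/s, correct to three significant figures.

0.421

ω = 3.16 rad/s
The rod makes angle φ with the slider axis where L sinφ = r sinθ; differentiating, L cosφ·φ̇ = r ω cosθ.
L cosφ = √(L² − r² sin²θ) = 0.1916 m.
|ω_rod| = r ω |cosθ| / √(L² − r² sin²θ) = 0.0729·3.16·0.35021/0.1916 = 0.42107 rad/s.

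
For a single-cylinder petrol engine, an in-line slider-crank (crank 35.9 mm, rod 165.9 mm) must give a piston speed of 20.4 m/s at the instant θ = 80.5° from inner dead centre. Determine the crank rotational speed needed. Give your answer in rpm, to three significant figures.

5310

For an in-line slider-crank, |v_piston| = rω|sinθ|·[1 + r cosθ/√(L² − r² sin²θ)].
With r = 0.0359 m, L = 0.1659 m, θ = 80.5°: the bracketed kinematic factor |dx/dθ| = 0.036702 m.
ω = v/|dx/dθ| = 20.4/0.036702 = 555.83 rad/s.
N = 60ω/(2π) = 5307.8 rpm.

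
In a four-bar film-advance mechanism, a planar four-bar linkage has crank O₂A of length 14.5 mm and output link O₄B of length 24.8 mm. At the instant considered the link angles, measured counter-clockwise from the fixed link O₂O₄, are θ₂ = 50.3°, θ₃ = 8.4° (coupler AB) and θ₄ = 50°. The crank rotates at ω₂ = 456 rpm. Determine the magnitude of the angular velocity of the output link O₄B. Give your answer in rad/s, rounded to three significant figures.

ω₂ = 47.75 rad/s (from 456 rpm).
Differentiating the loop-closure r₂e^{iθ₂}+r₃e^{iθ₃}=r₁+r₄e^{iθ₄} gives r₂ω₂e^{iθ₂}+r₃ω₃e^{iθ₃}=r₄ω₄e^{iθ₄}.
Eliminating the other unknown: ω₄ = r₂ω₂ sin(θ₂−θ₃) / [r₄ sin(θ₄−θ₃)].
Numerator sine = +0.66783; denominator sine = +0.66393.
Result = 0.0145·47.75·(+0.66783) / (0.0248·(+0.66393)) = +28.084 rad/s; magnitude 28.084 rad/s.

28.1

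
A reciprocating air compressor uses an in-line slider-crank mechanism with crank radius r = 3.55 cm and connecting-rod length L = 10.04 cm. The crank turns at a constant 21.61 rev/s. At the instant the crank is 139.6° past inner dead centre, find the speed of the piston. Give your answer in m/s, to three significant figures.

ω = 2π·21.6 = 135.8 rad/s
For an in-line slider-crank, x = r cosθ + √(L² − r² sin²θ), so v = −rω sinθ·[1 + r cosθ/√(L² − r² sin²θ)].
With r = 0.0355 m, L = 0.1004 m, θ = 139.6°: √(L² − r² sin²θ) = 0.097728 m.
v = −0.0355·135.8·0.64812·[1 + 0.0355·-0.76154/0.097728] = -2.2598 m/s.
|v| = 2.2598 m/s.

2.26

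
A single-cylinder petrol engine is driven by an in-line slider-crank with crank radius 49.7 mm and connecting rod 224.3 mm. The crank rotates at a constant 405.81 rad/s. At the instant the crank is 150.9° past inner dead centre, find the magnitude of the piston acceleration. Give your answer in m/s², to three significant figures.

6170

ω = 405.8 rad/s
x(θ) = r cosθ + √(L² − r² sin²θ); with ω constant, a = ω²·d²x/dθ².
d²x/dθ² = −r cosθ − r²(cos2θ)/√u − r⁴ sin²2θ/(4u^{3/2}),  u = L² − r² sin²θ = 0.0497263 m².
Substituting r = 0.0497 m, L = 0.2243 m, θ = 150.9°: d²x/dθ² = +0.03749 m.
a = ω²·d²x/dθ² = (405.8)²·(+0.03749) = +6173.9 m/s²;  |a| = 6173.9 m/s².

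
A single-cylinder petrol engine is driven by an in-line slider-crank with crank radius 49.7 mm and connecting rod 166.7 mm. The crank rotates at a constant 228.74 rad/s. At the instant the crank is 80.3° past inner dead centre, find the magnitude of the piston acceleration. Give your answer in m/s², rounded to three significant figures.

ω = 228.7 rad/s
x(θ) = r cosθ + √(L² − r² sin²θ); with ω constant, a = ω²·d²x/dθ².
d²x/dθ² = −r cosθ − r²(cos2θ)/√u − r⁴ sin²2θ/(4u^{3/2}),  u = L² − r² sin²θ = 0.0253889 m².
Substituting r = 0.0497 m, L = 0.1667 m, θ = 80.3°: d²x/dθ² = +0.0062064 m.
a = ω²·d²x/dθ² = (228.7)²·(+0.0062064) = +324.73 m/s²;  |a| = 324.73 m/s².

325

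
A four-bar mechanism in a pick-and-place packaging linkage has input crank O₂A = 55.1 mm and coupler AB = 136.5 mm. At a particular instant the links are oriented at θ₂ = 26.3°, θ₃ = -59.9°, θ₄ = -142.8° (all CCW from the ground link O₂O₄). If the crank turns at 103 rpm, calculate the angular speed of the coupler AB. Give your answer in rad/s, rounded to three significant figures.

0.830

ω₂ = 10.79 rad/s (from 103 rpm).
Differentiating the loop-closure r₂e^{iθ₂}+r₃e^{iθ₃}=r₁+r₄e^{iθ₄} gives r₂ω₂e^{iθ₂}+r₃ω₃e^{iθ₃}=r₄ω₄e^{iθ₄}.
Eliminating the other unknown: ω₃ = r₂ω₂ sin(θ₄−θ₂) / [r₃ sin(θ₃−θ₄)].
Numerator sine = -0.18910; denominator sine = +0.99233.
Result = 0.0551·10.79·(-0.18910) / (0.1365·(+0.99233)) = -0.82968 rad/s; magnitude 0.82968 rad/s.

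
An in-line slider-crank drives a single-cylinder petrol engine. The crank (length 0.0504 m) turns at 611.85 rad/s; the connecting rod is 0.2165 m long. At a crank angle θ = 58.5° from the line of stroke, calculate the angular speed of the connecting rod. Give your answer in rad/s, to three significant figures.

75.9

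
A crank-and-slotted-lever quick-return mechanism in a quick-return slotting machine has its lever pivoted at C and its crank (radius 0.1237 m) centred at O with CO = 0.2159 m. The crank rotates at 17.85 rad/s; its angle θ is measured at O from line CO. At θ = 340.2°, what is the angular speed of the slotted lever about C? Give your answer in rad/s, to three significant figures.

6.43

ω = 17.85 rad/s
Crank pin A relative to C: A = (d + r cosθ, r sinθ); lever angle φ = atan2(r sinθ, d + r cosθ).
Differentiating tanφ: φ̇ = rω(d cosθ + r)/(d² + r² + 2dr cosθ).
d² + r² + 2dr cosθ = |CA|² = 0.11217 m²;  d cosθ + r = +0.32684 m.
|ω_lever| = |0.1237·17.85·+0.32684| / 0.11217 = 6.4337 rad/s.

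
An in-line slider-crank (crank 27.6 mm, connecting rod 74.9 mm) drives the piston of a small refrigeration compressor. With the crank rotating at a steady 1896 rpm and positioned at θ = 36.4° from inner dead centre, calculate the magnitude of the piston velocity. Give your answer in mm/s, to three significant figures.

ω = 2π·1896/60 = 198.5 rad/s
For an in-line slider-crank, x = r cosθ + √(L² − r² sin²θ), so v = −rω sinθ·[1 + r cosθ/√(L² − r² sin²θ)].
With r = 0.0276 m, L = 0.0749 m, θ = 36.4°: √(L² − r² sin²θ) = 0.073087 m.
v = −0.0276·198.5·0.59342·[1 + 0.0276·0.80489/0.073087] = -4.2403 m/s.
|v| = 4.2403 m/s = 4240.3 mm/s.

4240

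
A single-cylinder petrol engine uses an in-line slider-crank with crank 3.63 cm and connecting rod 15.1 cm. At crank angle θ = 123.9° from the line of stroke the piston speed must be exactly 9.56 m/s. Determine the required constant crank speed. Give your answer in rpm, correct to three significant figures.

3510

For an in-line slider-crank, |v_piston| = rω|sinθ|·[1 + r cosθ/√(L² − r² sin²θ)].
With r = 0.0363 m, L = 0.151 m, θ = 123.9°: the bracketed kinematic factor |dx/dθ| = 0.026007 m.
ω = v/|dx/dθ| = 9.56/0.026007 = 367.6 rad/s.
N = 60ω/(2π) = 3510.3 rpm.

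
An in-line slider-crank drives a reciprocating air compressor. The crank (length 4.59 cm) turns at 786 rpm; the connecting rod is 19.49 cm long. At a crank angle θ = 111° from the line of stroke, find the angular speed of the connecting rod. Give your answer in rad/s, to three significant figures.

7.12

ω = 82.31 rad/s (converted from 786 rpm).
The rod makes angle φ with the slider axis where L sinφ = r sinθ; differentiating, L cosφ·φ̇ = r ω cosθ.
L cosφ = √(L² − r² sin²θ) = 0.19013 m.
|ω_rod| = r ω |cosθ| / √(L² − r² sin²θ) = 0.0459·82.31·0.35837/0.19013 = 7.121 rad/s.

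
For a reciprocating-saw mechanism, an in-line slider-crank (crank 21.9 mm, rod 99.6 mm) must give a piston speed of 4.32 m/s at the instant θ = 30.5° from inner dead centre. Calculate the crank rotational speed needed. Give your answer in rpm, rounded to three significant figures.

For an in-line slider-crank, |v_piston| = rω|sinθ|·[1 + r cosθ/√(L² − r² sin²θ)].
With r = 0.0219 m, L = 0.0996 m, θ = 30.5°: the bracketed kinematic factor |dx/dθ| = 0.013234 m.
ω = v/|dx/dθ| = 4.32/0.013234 = 326.43 rad/s.
N = 60ω/(2π) = 3117.2 rpm.

3120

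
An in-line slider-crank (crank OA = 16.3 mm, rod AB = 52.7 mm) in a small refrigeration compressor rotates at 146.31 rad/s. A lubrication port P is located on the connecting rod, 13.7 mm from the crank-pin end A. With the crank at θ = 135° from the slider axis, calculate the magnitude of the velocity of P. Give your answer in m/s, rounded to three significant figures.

ω = 146.3 rad/s.  Crank-pin speed |V_A| = rω = 2.3849 m/s, perpendicular to OA.
Rod angle: sinφ = −(r/L) sinθ ⇒ φ = -12.633°; ω_rod = −rω cosθ/√(L²−r²sin²θ) = +32.793 rad/s.
V_P = V_A + ω_rod × AP, with AP = 0.0137 m along the rod.
Components: V_Px = −rω sinθ − a·ω_rod·sinφ = -1.5881 m/s;  V_Py = rω cosθ + a·ω_rod·cosφ = -1.248 m/s.
|V_P| = √(V_Px² + V_Py²) = 2.0198 m/s.

2.02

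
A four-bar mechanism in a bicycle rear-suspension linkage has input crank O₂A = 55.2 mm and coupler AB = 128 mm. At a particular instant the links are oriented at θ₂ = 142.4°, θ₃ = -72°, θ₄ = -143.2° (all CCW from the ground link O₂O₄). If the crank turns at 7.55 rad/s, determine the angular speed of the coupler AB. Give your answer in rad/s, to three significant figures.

3.31

ω₂ = 7.55 rad/s
Differentiating the loop-closure r₂e^{iθ₂}+r₃e^{iθ₃}=r₁+r₄e^{iθ₄} gives r₂ω₂e^{iθ₂}+r₃ω₃e^{iθ₃}=r₄ω₄e^{iθ₄}.
Eliminating the other unknown: ω₃ = r₂ω₂ sin(θ₄−θ₂) / [r₃ sin(θ₃−θ₄)].
Numerator sine = +0.96316; denominator sine = +0.94665.
Result = 0.0552·7.55·(+0.96316) / (0.128·(+0.94665)) = +3.3127 rad/s; magnitude 3.3127 rad/s.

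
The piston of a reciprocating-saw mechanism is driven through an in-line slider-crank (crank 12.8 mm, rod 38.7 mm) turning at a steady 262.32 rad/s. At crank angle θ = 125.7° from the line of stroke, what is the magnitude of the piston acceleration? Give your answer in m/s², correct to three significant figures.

ω = 262.3 rad/s
x(θ) = r cosθ + √(L² − r² sin²θ); with ω constant, a = ω²·d²x/dθ².
d²x/dθ² = −r cosθ − r²(cos2θ)/√u − r⁴ sin²2θ/(4u^{3/2}),  u = L² − r² sin²θ = 0.00138964 m².
Substituting r = 0.0128 m, L = 0.0387 m, θ = 125.7°: d²x/dθ² = +0.0087548 m.
a = ω²·d²x/dθ² = (262.3)²·(+0.0087548) = +602.43 m/s²;  |a| = 602.43 m/s².

602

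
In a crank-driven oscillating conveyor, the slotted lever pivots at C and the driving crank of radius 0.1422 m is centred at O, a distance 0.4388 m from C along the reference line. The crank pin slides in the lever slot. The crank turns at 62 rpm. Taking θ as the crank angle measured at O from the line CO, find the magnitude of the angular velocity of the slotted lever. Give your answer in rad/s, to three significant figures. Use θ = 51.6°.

1.32

ω = 6.493 rad/s (from 62 rpm).
Crank pin A relative to C: A = (d + r cosθ, r sinθ); lever angle φ = atan2(r sinθ, d + r cosθ).
Differentiating tanφ: φ̇ = rω(d cosθ + r)/(d² + r² + 2dr cosθ).
d² + r² + 2dr cosθ = |CA|² = 0.290282 m²;  d cosθ + r = +0.41476 m.
|ω_lever| = |0.1422·6.493·+0.41476| / 0.290282 = 1.3192 rad/s.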